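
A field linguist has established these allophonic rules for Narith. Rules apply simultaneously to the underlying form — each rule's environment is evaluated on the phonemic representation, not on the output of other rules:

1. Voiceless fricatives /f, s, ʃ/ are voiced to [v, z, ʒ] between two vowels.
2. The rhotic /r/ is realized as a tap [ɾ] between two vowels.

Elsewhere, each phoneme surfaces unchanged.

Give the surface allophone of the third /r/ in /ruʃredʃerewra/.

[ɾ]

/r/ (between /e/ and /e/) occurs between two vowels → [ɾ] by rule 2.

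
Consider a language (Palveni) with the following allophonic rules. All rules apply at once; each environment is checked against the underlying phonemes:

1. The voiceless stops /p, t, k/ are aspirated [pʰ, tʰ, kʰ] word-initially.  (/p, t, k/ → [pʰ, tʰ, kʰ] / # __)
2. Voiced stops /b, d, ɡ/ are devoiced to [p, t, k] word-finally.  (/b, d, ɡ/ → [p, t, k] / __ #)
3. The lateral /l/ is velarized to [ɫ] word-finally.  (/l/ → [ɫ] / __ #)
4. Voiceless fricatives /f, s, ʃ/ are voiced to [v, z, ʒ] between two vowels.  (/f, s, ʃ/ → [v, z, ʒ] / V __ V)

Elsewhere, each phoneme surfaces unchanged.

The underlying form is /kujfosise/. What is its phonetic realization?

[kʰujfozize]

/k/ (word-initial) occurs word-initially → [kʰ] by rule 1.
/u/ (between /k/ and /j/): no rule targets it → [u].
/j/ (between /u/ and /f/) is unaffected → [j].
/f/ — between /j/ and /o/; rule 4 does not apply here → [f].
/o/ (between /f/ and /s/): no rule targets it → [o].
Rule 4 applies to /s/ (between /o/ and /i/: between two vowels) → [z].
/i/ stays [i].
/s/ (between /i/ and /e/) occurs between two vowels → [z] by rule 4.
/e/ (word-final): no rule targets it → [e].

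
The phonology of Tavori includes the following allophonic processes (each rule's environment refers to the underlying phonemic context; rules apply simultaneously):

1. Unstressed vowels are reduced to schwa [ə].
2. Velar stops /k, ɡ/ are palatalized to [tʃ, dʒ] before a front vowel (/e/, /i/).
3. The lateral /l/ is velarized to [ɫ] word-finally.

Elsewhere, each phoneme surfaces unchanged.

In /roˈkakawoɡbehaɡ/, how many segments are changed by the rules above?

Segments that undergo a rule: /o/ → [ə] (rule 1); /a/ → [ə] (rule 1); /o/ → [ə] (rule 1); /e/ → [ə] (rule 1); /a/ → [ə] (rule 1).
All other segments surface unchanged.

5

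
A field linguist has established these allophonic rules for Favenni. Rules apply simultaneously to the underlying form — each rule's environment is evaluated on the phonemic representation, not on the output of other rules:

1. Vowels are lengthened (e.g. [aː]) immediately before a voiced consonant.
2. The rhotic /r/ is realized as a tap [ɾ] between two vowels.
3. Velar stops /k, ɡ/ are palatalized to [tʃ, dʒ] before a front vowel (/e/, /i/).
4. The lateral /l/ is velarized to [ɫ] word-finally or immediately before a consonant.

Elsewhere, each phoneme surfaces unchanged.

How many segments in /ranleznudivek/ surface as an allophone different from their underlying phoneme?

Segments that undergo a rule: /a/ → [aː] (rule 1); /e/ → [eː] (rule 1); /u/ → [uː] (rule 1); /i/ → [iː] (rule 1).
All other segments surface unchanged.

4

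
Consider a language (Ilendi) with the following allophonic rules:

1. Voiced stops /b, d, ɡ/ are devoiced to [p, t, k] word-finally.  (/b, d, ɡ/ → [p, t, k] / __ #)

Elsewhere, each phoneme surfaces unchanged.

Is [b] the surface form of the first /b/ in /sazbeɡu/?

Yes

/b/ (between /z/ and /e/) fails the environment for rule 1, so it stays [b].
The actual realization is [b], which matches [b].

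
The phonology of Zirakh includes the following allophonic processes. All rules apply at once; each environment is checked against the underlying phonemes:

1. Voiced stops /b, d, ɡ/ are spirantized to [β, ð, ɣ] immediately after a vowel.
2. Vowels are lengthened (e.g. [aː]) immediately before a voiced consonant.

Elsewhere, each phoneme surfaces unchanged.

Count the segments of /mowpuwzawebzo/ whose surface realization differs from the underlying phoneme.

Segments that undergo a rule: /o/ → [oː] (rule 2); /u/ → [uː] (rule 2); /a/ → [aː] (rule 2); /e/ → [eː] (rule 2); /b/ → [β] (rule 1).
All other segments surface unchanged.

5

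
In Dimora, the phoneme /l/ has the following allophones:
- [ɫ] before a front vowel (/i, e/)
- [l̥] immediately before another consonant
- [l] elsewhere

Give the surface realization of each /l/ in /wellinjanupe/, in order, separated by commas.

[l̥], [ɫ]

Occurrence 1 (position 3): immediately before another consonant → [l̥].
Occurrence 2 (position 4): before a front vowel (/i, e/) → [ɫ].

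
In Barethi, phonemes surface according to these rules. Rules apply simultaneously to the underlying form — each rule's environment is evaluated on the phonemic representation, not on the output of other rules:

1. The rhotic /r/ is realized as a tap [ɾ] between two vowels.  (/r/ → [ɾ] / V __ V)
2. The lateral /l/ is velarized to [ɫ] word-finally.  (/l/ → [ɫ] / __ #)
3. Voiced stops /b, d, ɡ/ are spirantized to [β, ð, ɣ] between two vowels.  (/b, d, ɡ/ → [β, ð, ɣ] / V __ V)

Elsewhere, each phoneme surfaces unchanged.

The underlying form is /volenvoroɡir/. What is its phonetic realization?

/v/ — not in any rule's target class → [v].
/o/ stays [o].
/l/ (between /o/ and /e/): rule 2 targets it, but not word-finally → unchanged [l].
/e/ — not in any rule's target class → [e].
/n/ stays [n].
/v/ stays [v].
/o/ stays [o].
/r/ — between /o/ and /o/, between two vowels — surfaces as [ɾ] (rule 1).
/o/ — not in any rule's target class → [o].
/ɡ/ (between /o/ and /i/) occurs between two vowels → [ɣ] by rule 3.
/i/ (between /ɡ/ and /r/): no rule targets it → [i].
/r/ — word-final; rule 1 does not apply here → [r].

[volenvoɾoɣir]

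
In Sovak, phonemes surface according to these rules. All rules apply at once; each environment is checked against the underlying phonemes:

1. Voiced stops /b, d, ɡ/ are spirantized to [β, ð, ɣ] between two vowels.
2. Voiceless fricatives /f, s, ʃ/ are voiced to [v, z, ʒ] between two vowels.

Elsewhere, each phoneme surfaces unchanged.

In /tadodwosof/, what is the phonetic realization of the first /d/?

[ð]

Rule 1 applies to /d/ (between /a/ and /o/: between two vowels) → [ð].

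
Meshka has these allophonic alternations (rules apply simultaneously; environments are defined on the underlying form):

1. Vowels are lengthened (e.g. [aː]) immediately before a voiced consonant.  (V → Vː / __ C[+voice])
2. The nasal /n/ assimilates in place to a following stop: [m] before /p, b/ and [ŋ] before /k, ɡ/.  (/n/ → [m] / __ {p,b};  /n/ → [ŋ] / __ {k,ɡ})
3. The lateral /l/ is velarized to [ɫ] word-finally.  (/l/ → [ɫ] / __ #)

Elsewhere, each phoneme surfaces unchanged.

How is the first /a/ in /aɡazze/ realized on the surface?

[aː]

/a/ (word-initial) occurs before a voiced consonant → [aː] by rule 1.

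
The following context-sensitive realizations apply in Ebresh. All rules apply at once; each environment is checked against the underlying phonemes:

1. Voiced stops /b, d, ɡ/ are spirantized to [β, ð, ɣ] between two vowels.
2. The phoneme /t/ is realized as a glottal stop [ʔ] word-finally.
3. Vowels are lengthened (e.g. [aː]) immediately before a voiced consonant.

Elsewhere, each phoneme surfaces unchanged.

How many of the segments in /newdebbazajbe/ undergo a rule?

Segments that undergo a rule: /e/ → [eː] (rule 3); /e/ → [eː] (rule 3); /a/ → [aː] (rule 3); /a/ → [aː] (rule 3).
All other segments surface unchanged.

4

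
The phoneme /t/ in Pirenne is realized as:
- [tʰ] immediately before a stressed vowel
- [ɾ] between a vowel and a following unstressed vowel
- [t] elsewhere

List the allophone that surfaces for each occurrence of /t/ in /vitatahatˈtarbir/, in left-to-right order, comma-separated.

Occurrence 1 (position 3): between a vowel and an unstressed vowel → [ɾ].
Occurrence 2 (position 5): between a vowel and an unstressed vowel → [ɾ].
Occurrence 3 (position 9): no conditioning environment matches → elsewhere allophone [t].
Occurrence 4 (position 10): immediately before a stressed vowel → [tʰ].

[ɾ], [ɾ], [t], [tʰ]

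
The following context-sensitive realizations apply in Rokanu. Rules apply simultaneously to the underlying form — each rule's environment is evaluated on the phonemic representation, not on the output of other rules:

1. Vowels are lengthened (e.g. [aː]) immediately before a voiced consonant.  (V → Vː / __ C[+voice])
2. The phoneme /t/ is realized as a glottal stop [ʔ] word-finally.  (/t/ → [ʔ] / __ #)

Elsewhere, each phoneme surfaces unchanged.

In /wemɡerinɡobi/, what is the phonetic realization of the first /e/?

[eː]

/e/ (between /w/ and /m/): before a voiced consonant, so rule 1 applies → [eː].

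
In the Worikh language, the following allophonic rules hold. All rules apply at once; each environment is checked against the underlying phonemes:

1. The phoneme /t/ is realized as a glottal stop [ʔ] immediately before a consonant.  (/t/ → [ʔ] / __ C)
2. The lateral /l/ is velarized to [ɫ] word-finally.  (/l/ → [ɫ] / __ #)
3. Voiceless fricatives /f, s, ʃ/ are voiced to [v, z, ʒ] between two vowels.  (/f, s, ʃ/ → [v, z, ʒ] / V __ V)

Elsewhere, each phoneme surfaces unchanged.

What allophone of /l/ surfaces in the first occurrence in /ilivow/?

[l]

/l/ — between /i/ and /i/; rule 2 does not apply here → [l].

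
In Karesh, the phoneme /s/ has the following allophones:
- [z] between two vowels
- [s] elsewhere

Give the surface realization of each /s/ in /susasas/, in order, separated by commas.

[s], [z], [z], [s]

Occurrence 1 (position 1): no conditioning environment matches → elsewhere allophone [s].
Occurrence 2 (position 3): between two vowels → [z].
Occurrence 3 (position 5): between two vowels → [z].
Occurrence 4 (position 7): no conditioning environment matches → elsewhere allophone [s].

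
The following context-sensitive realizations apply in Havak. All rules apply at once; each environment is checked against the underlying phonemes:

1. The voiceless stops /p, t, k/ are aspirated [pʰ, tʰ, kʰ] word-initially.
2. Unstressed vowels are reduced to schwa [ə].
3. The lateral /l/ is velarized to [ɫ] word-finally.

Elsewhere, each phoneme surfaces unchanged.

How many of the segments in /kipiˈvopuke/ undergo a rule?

5

Segments that undergo a rule: /k/ → [kʰ] (rule 1); /i/ → [ə] (rule 2); /i/ → [ə] (rule 2); /u/ → [ə] (rule 2); /e/ → [ə] (rule 2).
All other segments surface unchanged.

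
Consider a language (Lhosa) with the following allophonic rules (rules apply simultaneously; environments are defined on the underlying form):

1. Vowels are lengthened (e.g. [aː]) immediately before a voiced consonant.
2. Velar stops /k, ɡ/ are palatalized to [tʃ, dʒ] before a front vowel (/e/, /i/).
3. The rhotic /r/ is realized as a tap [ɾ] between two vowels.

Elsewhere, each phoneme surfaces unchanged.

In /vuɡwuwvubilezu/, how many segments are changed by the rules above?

5

Segments that undergo a rule: /u/ → [uː] (rule 1); /u/ → [uː] (rule 1); /u/ → [uː] (rule 1); /i/ → [iː] (rule 1); /e/ → [eː] (rule 1).
All other segments surface unchanged.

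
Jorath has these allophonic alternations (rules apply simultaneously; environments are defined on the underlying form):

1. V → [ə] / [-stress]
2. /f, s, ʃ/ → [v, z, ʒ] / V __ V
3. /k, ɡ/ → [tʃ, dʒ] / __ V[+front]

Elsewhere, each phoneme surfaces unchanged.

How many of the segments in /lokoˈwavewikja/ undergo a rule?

Segments that undergo a rule: /o/ → [ə] (rule 1); /o/ → [ə] (rule 1); /e/ → [ə] (rule 1); /i/ → [ə] (rule 1); /a/ → [ə] (rule 1).
All other segments surface unchanged.

5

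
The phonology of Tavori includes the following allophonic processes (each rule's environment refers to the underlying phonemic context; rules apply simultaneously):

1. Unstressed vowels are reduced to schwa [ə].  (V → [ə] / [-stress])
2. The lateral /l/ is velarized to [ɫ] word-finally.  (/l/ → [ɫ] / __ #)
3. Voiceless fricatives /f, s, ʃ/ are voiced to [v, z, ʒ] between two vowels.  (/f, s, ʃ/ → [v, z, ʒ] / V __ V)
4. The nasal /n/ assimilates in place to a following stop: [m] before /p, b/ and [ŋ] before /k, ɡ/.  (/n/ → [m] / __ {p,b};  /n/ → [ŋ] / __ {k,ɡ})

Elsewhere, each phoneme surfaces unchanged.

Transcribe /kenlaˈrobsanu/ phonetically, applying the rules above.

/e/ meets the environment for rule 1 (in an unstressed syllable) → [ə].
/n/ — between /e/ and /l/; rule 4 does not apply here → [n].
/l/ (between /n/ and /a/): rule 2 targets it, but not word-finally → unchanged [l].
/a/ — between /l/ and /r/, in an unstressed syllable — surfaces as [ə] (rule 1).
/o/ — between /r/ and /b/; rule 1 does not apply here → [o].
/s/ (between /b/ and /a/) is in the target of rule 3 but the environment (between two vowels) is not met → [s].
/a/ — between /s/ and /n/, in an unstressed syllable — surfaces as [ə] (rule 1).
/n/ (between /a/ and /u/) fails the environment for rule 4, so it stays [n].
/u/ meets the environment for rule 1 (in an unstressed syllable) → [ə].

[kənləˈrobsənə]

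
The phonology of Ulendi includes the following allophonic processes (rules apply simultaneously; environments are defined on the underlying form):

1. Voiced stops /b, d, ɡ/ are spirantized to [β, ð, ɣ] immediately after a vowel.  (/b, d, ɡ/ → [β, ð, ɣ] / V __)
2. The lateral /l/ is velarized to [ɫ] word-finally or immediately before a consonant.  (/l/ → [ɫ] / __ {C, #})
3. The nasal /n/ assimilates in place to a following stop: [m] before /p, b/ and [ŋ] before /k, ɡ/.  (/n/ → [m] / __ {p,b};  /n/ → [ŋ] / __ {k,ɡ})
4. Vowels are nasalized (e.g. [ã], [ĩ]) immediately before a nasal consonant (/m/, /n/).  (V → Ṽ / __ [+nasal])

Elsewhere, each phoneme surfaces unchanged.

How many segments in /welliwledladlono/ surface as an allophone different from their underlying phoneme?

Segments that undergo a rule: /l/ → [ɫ] (rule 2); /d/ → [ð] (rule 1); /d/ → [ð] (rule 1); /o/ → [õ] (rule 4).
All other segments surface unchanged.

4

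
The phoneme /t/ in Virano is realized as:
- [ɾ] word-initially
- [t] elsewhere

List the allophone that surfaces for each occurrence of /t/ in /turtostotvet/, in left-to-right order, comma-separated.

[ɾ], [t], [t], [t], [t]

Occurrence 1 (position 1): word-initially → [ɾ].
Occurrence 2 (position 4): no conditioning environment matches → elsewhere allophone [t].
Occurrence 3 (position 7): no conditioning environment matches → elsewhere allophone [t].
Occurrence 4 (position 9): no conditioning environment matches → elsewhere allophone [t].
Occurrence 5 (position 12): no conditioning environment matches → elsewhere allophone [t].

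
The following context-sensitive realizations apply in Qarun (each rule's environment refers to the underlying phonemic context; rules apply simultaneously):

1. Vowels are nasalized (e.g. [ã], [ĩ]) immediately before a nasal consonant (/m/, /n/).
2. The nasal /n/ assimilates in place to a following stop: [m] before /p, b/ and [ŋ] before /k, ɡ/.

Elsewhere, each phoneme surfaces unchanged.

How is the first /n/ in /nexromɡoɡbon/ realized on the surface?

/n/ (word-initial) is in the target of rule 2 but the environment (before a labial or velar stop) is not met → [n].

[n]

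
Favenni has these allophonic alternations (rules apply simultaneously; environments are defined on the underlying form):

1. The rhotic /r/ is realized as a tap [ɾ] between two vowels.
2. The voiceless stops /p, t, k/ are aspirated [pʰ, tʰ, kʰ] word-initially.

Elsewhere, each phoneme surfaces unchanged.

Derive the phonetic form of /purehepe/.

[pʰuɾehepe]

/p/ (word-initial): word-initially, so rule 2 applies → [pʰ].
/u/ — not in any rule's target class → [u].
Rule 1 applies to /r/ (between /u/ and /e/: between two vowels) → [ɾ].
/e/ stays [e].
/h/ stays [h].
/e/ stays [e].
/p/ — between /e/ and /e/; rule 2 does not apply here → [p].
/e/ (word-final): no rule targets it → [e].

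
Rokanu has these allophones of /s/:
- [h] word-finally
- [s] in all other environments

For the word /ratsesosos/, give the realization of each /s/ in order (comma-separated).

[s], [s], [s], [h]

Occurrence 1 (position 4): no conditioning environment matches → elsewhere allophone [s].
Occurrence 2 (position 6): no conditioning environment matches → elsewhere allophone [s].
Occurrence 3 (position 8): no conditioning environment matches → elsewhere allophone [s].
Occurrence 4 (position 10): word-finally → [h].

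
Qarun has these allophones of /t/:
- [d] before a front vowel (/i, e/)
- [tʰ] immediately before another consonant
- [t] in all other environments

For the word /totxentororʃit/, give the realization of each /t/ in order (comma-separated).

[t], [tʰ], [t], [t]

Occurrence 1 (position 1): no conditioning environment matches → elsewhere allophone [t].
Occurrence 2 (position 3): immediately before another consonant → [tʰ].
Occurrence 3 (position 7): no conditioning environment matches → elsewhere allophone [t].
Occurrence 4 (position 14): no conditioning environment matches → elsewhere allophone [t].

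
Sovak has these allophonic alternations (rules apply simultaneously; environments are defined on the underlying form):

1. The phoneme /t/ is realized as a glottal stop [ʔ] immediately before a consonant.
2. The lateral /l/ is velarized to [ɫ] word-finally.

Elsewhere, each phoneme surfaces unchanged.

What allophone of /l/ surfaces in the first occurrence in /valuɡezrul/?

[l]

/l/ — between /a/ and /u/; rule 2 does not apply here → [l].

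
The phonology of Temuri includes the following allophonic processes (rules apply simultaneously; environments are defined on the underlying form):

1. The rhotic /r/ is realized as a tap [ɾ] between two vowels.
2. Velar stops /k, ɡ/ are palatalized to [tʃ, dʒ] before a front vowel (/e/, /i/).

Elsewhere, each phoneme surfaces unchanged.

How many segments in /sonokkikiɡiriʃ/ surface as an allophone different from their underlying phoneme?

Segments that undergo a rule: /k/ → [tʃ] (rule 2); /k/ → [tʃ] (rule 2); /ɡ/ → [dʒ] (rule 2); /r/ → [ɾ] (rule 1).
All other segments surface unchanged.

4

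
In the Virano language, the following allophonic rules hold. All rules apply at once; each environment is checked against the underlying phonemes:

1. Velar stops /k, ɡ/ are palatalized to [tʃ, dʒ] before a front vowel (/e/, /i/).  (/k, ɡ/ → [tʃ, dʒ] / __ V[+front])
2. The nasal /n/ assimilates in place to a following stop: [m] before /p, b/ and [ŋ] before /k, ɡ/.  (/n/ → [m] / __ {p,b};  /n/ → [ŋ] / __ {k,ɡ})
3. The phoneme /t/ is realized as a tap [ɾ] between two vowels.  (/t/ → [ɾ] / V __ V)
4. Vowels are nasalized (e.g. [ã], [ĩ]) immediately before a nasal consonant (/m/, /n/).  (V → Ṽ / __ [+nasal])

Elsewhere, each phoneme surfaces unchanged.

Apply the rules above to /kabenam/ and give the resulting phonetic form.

/k/ (word-initial) is in the target of rule 1 but the environment (before a front vowel) is not met → [k].
/a/ (between /k/ and /b/) is in the target of rule 4 but the environment (before a nasal consonant) is not met → [a].
/e/ (between /b/ and /n/) occurs before a nasal consonant → [ẽ] by rule 4.
/n/ (between /e/ and /a/): rule 2 targets it, but not before a labial or velar stop → unchanged [n].
/a/ — between /n/ and /m/, before a nasal consonant — surfaces as [ã] (rule 4).

[kabẽnãm]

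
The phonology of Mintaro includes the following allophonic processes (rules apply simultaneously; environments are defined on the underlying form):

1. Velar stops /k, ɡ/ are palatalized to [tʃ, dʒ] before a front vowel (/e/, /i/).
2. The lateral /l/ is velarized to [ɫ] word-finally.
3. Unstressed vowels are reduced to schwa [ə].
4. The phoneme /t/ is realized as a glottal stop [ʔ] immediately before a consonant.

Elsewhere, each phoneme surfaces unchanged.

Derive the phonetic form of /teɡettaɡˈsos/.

/t/ (word-initial) fails the environment for rule 4, so it stays [t].
/e/ (between /t/ and /ɡ/) occurs in an unstressed syllable → [ə] by rule 3.
/ɡ/ (between /e/ and /e/) occurs before a front vowel → [dʒ] by rule 1.
/e/ (between /ɡ/ and /t/): in an unstressed syllable, so rule 3 applies → [ə].
Rule 4 applies to /t/ (between /e/ and /t/: immediately before a consonant) → [ʔ].
/t/ (between /t/ and /a/): rule 4 targets it, but not immediately before a consonant → unchanged [t].
/a/ (between /t/ and /ɡ/) occurs in an unstressed syllable → [ə] by rule 3.
/ɡ/ (between /a/ and /s/) fails the environment for rule 1, so it stays [ɡ].
/o/ — between /s/ and /s/; rule 3 does not apply here → [o].

[tədʒəʔtəɡˈsos]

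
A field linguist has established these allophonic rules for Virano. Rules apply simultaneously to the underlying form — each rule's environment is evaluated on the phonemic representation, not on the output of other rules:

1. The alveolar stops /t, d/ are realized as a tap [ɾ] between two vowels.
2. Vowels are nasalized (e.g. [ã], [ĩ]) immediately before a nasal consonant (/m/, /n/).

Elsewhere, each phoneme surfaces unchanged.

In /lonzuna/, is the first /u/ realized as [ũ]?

Yes

Rule 2 applies to /u/ (between /z/ and /n/: before a nasal consonant) → [ũ].
The actual realization is [ũ], which matches [ũ].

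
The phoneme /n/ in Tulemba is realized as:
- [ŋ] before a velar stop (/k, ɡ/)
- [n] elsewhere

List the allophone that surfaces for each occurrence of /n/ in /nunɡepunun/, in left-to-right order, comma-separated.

[n], [ŋ], [n], [n]

Occurrence 1 (position 1): no conditioning environment matches → elsewhere allophone [n].
Occurrence 2 (position 3): before a velar stop → [ŋ].
Occurrence 3 (position 8): no conditioning environment matches → elsewhere allophone [n].
Occurrence 4 (position 10): no conditioning environment matches → elsewhere allophone [n].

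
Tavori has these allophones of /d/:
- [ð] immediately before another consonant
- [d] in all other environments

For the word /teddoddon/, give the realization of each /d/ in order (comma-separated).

Occurrence 1 (position 3): immediately before another consonant → [ð].
Occurrence 2 (position 4): no conditioning environment matches → elsewhere allophone [d].
Occurrence 3 (position 6): immediately before another consonant → [ð].
Occurrence 4 (position 7): no conditioning environment matches → elsewhere allophone [d].

[ð], [d], [ð], [d]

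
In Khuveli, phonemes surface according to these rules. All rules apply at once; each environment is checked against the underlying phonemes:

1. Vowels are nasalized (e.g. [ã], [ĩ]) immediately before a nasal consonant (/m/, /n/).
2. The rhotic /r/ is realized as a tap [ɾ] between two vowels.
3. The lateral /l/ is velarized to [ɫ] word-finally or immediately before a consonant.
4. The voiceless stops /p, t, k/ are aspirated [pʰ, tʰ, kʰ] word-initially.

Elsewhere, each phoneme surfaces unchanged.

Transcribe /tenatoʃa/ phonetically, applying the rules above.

[tʰẽnatoʃa]

/t/ meets the environment for rule 4 (word-initially) → [tʰ].
/e/ (between /t/ and /n/) occurs before a nasal consonant → [ẽ] by rule 1.
/n/ (between /e/ and /a/) is unaffected → [n].
/a/ (between /n/ and /t/): rule 1 targets it, but not before a nasal consonant → unchanged [a].
/t/ (between /a/ and /o/): rule 4 targets it, but not word-initially → unchanged [t].
/o/ — between /t/ and /ʃ/; rule 1 does not apply here → [o].
/ʃ/ stays [ʃ].
/a/ (word-final) fails the environment for rule 1, so it stays [a].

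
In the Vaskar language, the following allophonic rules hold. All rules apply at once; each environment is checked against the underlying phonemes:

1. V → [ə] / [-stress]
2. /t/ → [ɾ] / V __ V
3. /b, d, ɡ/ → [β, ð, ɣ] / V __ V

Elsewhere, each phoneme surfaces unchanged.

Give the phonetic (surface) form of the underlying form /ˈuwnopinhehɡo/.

[ˈuwnəpənhəhɡə]

/u/ (word-initial) fails the environment for rule 1, so it stays [u].
Rule 1 applies to /o/ (between /n/ and /p/: in an unstressed syllable) → [ə].
/i/ — between /p/ and /n/, in an unstressed syllable — surfaces as [ə] (rule 1).
/e/ (between /h/ and /h/): in an unstressed syllable, so rule 1 applies → [ə].
/ɡ/ (between /h/ and /o/) fails the environment for rule 3, so it stays [ɡ].
/o/ (word-final): in an unstressed syllable, so rule 1 applies → [ə].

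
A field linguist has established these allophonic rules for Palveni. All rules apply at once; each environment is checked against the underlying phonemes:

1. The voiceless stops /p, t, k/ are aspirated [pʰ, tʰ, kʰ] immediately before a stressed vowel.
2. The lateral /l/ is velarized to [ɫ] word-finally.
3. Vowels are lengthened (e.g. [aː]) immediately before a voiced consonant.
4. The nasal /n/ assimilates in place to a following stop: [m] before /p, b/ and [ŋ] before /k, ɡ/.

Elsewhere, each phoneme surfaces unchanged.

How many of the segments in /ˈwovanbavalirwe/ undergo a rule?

6

Segments that undergo a rule: /o/ → [oː] (rule 3); /a/ → [aː] (rule 3); /n/ → [m] (rule 4); /a/ → [aː] (rule 3); /a/ → [aː] (rule 3); /i/ → [iː] (rule 3).
All other segments surface unchanged.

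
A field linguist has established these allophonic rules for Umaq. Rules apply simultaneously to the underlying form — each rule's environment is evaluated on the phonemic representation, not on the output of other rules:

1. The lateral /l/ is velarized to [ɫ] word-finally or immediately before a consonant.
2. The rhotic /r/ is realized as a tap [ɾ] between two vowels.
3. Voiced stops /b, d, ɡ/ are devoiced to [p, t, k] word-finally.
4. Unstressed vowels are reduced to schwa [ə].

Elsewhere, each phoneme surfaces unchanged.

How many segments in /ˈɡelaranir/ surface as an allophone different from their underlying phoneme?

Segments that undergo a rule: /a/ → [ə] (rule 4); /r/ → [ɾ] (rule 2); /a/ → [ə] (rule 4); /i/ → [ə] (rule 4).
All other segments surface unchanged.

4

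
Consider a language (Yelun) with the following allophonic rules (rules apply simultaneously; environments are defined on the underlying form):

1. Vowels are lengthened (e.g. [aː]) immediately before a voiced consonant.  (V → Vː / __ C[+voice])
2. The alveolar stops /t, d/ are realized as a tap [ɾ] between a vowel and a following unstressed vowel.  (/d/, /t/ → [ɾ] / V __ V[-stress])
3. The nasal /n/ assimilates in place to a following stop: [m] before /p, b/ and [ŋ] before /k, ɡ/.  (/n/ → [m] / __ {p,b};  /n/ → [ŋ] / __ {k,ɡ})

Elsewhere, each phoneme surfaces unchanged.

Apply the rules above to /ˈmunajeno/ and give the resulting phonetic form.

[ˈmuːnaːjeːno]

/u/ (between /m/ and /n/) occurs before a voiced consonant → [uː] by rule 1.
/n/ (between /u/ and /a/) is in the target of rule 3 but the environment (before a labial or velar stop) is not met → [n].
/a/ (between /n/ and /j/) occurs before a voiced consonant → [aː] by rule 1.
/e/ — between /j/ and /n/, before a voiced consonant — surfaces as [eː] (rule 1).
/n/ (between /e/ and /o/) is in the target of rule 3 but the environment (before a labial or velar stop) is not met → [n].
/o/ (word-final): rule 1 targets it, but not before a voiced consonant → unchanged [o].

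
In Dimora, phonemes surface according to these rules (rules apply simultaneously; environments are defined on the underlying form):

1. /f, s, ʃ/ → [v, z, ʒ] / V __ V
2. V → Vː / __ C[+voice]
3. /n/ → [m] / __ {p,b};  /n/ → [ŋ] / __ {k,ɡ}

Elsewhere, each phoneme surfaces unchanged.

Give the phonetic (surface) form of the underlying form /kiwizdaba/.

[kiːwiːzdaːba]

/k/ (word-initial): no rule targets it → [k].
Rule 2 applies to /i/ (between /k/ and /w/: before a voiced consonant) → [iː].
/w/ — not in any rule's target class → [w].
Rule 2 applies to /i/ (between /w/ and /z/: before a voiced consonant) → [iː].
/z/ — not in any rule's target class → [z].
/d/ stays [d].
/a/ meets the environment for rule 2 (before a voiced consonant) → [aː].
/b/ (between /a/ and /a/): no rule targets it → [b].
/a/ (word-final) fails the environment for rule 2, so it stays [a].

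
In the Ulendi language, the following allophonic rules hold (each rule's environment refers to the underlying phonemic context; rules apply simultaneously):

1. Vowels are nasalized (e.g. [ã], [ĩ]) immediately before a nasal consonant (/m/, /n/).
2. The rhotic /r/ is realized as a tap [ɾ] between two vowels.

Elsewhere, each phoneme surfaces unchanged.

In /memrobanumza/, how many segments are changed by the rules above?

Segments that undergo a rule: /e/ → [ẽ] (rule 1); /a/ → [ã] (rule 1); /u/ → [ũ] (rule 1).
All other segments surface unchanged.

3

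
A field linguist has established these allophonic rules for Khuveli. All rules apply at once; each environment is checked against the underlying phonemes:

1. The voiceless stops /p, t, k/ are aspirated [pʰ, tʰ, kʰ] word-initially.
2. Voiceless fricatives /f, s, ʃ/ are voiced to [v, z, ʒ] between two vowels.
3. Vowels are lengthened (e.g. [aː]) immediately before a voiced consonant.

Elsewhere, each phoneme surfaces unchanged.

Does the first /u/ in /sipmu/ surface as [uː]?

/u/ — word-final; rule 3 does not apply here → [u].
The actual realization is [u], not [uː].

No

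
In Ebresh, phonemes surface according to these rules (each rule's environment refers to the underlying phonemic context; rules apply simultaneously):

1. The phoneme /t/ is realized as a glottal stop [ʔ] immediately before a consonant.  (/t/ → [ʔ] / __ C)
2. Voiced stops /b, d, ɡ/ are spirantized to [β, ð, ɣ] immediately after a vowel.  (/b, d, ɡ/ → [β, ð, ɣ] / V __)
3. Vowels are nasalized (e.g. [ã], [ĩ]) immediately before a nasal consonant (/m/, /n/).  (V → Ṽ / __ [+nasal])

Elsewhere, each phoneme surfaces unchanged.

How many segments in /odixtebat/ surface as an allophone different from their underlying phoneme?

2

Segments that undergo a rule: /d/ → [ð] (rule 2); /b/ → [β] (rule 2).
All other segments surface unchanged.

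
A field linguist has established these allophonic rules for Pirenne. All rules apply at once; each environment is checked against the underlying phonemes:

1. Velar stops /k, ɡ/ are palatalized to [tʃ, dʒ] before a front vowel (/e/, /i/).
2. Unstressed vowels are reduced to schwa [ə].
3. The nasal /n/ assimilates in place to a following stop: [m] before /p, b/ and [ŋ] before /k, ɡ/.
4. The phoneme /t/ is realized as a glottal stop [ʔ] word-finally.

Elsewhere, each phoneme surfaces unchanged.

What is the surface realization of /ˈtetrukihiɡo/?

[ˈtetrətʃəhəɡə]

/t/ (word-initial): rule 4 targets it, but not word-finally → unchanged [t].
/e/ (between /t/ and /t/): rule 2 targets it, but not in an unstressed syllable → unchanged [e].
/t/ (between /e/ and /r/) fails the environment for rule 4, so it stays [t].
/u/ (between /r/ and /k/) occurs in an unstressed syllable → [ə] by rule 2.
/k/ (between /u/ and /i/) occurs before a front vowel → [tʃ] by rule 1.
/i/ (between /k/ and /h/): in an unstressed syllable, so rule 2 applies → [ə].
/i/ (between /h/ and /ɡ/) occurs in an unstressed syllable → [ə] by rule 2.
/ɡ/ — between /i/ and /o/; rule 1 does not apply here → [ɡ].
/o/ (word-final): in an unstressed syllable, so rule 2 applies → [ə].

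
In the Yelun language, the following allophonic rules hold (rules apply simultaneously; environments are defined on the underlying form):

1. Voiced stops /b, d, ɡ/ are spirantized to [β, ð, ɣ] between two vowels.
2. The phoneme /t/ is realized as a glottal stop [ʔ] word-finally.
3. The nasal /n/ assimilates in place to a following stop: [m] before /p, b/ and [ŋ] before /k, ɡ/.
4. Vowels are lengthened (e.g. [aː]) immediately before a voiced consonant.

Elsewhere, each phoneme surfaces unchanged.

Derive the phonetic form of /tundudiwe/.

/t/ (word-initial) fails the environment for rule 2, so it stays [t].
/u/ (between /t/ and /n/) occurs before a voiced consonant → [uː] by rule 4.
/n/ (between /u/ and /d/): rule 3 targets it, but not before a labial or velar stop → unchanged [n].
/d/ — between /n/ and /u/; rule 1 does not apply here → [d].
/u/ — between /d/ and /d/, before a voiced consonant — surfaces as [uː] (rule 4).
/d/ meets the environment for rule 1 (between two vowels) → [ð].
/i/ (between /d/ and /w/): before a voiced consonant, so rule 4 applies → [iː].
/w/ (between /i/ and /e/): no rule targets it → [w].
/e/ (word-final): rule 4 targets it, but not before a voiced consonant → unchanged [e].

[tuːnduːðiːwe]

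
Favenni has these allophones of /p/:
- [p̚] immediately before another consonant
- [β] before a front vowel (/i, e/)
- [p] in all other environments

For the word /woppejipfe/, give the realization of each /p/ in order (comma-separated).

Occurrence 1 (position 3): immediately before another consonant → [p̚].
Occurrence 2 (position 4): before a front vowel (/i, e/) → [β].
Occurrence 3 (position 8): immediately before another consonant → [p̚].

[p̚], [β], [p̚]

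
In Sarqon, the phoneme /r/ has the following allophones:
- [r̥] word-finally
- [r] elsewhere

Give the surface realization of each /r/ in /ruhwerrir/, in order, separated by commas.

[r], [r], [r], [r̥]

Occurrence 1 (position 1): no conditioning environment matches → elsewhere allophone [r].
Occurrence 2 (position 6): no conditioning environment matches → elsewhere allophone [r].
Occurrence 3 (position 7): no conditioning environment matches → elsewhere allophone [r].
Occurrence 4 (position 9): word-finally → [r̥].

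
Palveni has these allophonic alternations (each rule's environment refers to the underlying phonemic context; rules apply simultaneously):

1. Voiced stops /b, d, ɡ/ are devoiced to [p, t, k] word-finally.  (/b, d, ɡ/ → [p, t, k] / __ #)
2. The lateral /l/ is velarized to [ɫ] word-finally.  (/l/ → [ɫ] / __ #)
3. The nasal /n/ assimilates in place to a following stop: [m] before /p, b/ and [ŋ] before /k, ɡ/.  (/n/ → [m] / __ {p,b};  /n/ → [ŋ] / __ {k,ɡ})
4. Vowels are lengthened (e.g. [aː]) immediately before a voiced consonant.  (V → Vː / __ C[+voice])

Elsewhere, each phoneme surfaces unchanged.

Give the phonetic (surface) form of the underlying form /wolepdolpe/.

/w/ — not in any rule's target class → [w].
/o/ — between /w/ and /l/, before a voiced consonant — surfaces as [oː] (rule 4).
/l/ (between /o/ and /e/) fails the environment for rule 2, so it stays [l].
/e/ — between /l/ and /p/; rule 4 does not apply here → [e].
/p/ — not in any rule's target class → [p].
/d/ — between /p/ and /o/; rule 1 does not apply here → [d].
/o/ (between /d/ and /l/) occurs before a voiced consonant → [oː] by rule 4.
/l/ — between /o/ and /p/; rule 2 does not apply here → [l].
/p/ — not in any rule's target class → [p].
/e/ (word-final): rule 4 targets it, but not before a voiced consonant → unchanged [e].

[woːlepdoːlpe]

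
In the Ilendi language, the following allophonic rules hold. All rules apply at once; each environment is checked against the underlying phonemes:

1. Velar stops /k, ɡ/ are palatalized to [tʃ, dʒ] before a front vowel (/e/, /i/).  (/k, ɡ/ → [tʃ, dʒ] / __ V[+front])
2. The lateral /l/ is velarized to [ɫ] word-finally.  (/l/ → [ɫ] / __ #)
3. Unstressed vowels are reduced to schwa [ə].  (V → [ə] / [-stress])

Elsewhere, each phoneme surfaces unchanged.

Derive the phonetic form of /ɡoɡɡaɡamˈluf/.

[ɡəɡɡəɡəmˈluf]

/ɡ/ (word-initial) fails the environment for rule 1, so it stays [ɡ].
/o/ meets the environment for rule 3 (in an unstressed syllable) → [ə].
/ɡ/ (between /o/ and /ɡ/): rule 1 targets it, but not before a front vowel → unchanged [ɡ].
/ɡ/ (between /ɡ/ and /a/): rule 1 targets it, but not before a front vowel → unchanged [ɡ].
/a/ meets the environment for rule 3 (in an unstressed syllable) → [ə].
/ɡ/ (between /a/ and /a/) is in the target of rule 1 but the environment (before a front vowel) is not met → [ɡ].
/a/ meets the environment for rule 3 (in an unstressed syllable) → [ə].
/m/ (between /a/ and /l/) is unaffected → [m].
/l/ (between /m/ and /u/) fails the environment for rule 2, so it stays [l].
/u/ — between /l/ and /f/; rule 3 does not apply here → [u].
/f/ (word-final): no rule targets it → [f].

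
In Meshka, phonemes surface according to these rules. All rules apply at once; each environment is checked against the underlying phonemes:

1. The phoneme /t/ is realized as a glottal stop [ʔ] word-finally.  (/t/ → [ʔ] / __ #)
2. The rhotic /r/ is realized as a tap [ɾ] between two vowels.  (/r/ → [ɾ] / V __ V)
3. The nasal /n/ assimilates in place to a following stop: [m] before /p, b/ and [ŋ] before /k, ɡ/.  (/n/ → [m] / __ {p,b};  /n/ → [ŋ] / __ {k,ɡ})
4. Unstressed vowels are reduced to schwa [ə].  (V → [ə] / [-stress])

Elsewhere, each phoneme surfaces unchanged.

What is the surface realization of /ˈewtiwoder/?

/e/ (word-initial) is in the target of rule 4 but the environment (in an unstressed syllable) is not met → [e].
/w/ (between /e/ and /t/): no rule targets it → [w].
/t/ (between /w/ and /i/): rule 1 targets it, but not word-finally → unchanged [t].
/i/ (between /t/ and /w/): in an unstressed syllable, so rule 4 applies → [ə].
/w/ (between /i/ and /o/): no rule targets it → [w].
/o/ (between /w/ and /d/): in an unstressed syllable, so rule 4 applies → [ə].
/d/ (between /o/ and /e/): no rule targets it → [d].
Rule 4 applies to /e/ (between /d/ and /r/: in an unstressed syllable) → [ə].
/r/ (word-final) is in the target of rule 2 but the environment (between two vowels) is not met → [r].

[ˈewtəwədər]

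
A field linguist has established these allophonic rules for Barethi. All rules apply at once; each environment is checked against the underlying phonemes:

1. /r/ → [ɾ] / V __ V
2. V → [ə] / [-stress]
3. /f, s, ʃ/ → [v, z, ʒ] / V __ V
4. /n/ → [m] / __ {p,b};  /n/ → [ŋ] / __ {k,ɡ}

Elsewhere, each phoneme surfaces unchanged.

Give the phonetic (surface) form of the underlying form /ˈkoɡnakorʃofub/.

[ˈkoɡnəkərʃəvəb]

/k/ (word-initial) is unaffected → [k].
/o/ — between /k/ and /ɡ/; rule 2 does not apply here → [o].
/ɡ/ (between /o/ and /n/) is unaffected → [ɡ].
/n/ (between /ɡ/ and /a/) is in the target of rule 4 but the environment (before a labial or velar stop) is not met → [n].
/a/ — between /n/ and /k/, in an unstressed syllable — surfaces as [ə] (rule 2).
/k/ (between /a/ and /o/) is unaffected → [k].
Rule 2 applies to /o/ (between /k/ and /r/: in an unstressed syllable) → [ə].
/r/ (between /o/ and /ʃ/): rule 1 targets it, but not between two vowels → unchanged [r].
/ʃ/ — between /r/ and /o/; rule 3 does not apply here → [ʃ].
Rule 2 applies to /o/ (between /ʃ/ and /f/: in an unstressed syllable) → [ə].
/f/ (between /o/ and /u/) occurs between two vowels → [v] by rule 3.
Rule 2 applies to /u/ (between /f/ and /b/: in an unstressed syllable) → [ə].
/b/ (word-final) is unaffected → [b].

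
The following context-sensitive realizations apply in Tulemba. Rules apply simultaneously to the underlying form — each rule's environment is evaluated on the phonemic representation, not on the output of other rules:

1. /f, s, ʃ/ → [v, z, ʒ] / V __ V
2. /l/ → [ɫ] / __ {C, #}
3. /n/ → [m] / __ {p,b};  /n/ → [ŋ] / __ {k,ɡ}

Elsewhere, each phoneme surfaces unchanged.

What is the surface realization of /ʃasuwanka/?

[ʃazuwaŋka]

/ʃ/ (word-initial) is in the target of rule 1 but the environment (between two vowels) is not met → [ʃ].
/a/ — not in any rule's target class → [a].
/s/ (between /a/ and /u/): between two vowels, so rule 1 applies → [z].
/u/ (between /s/ and /w/): no rule targets it → [u].
/w/ — not in any rule's target class → [w].
/a/ stays [a].
Rule 3 applies to /n/ (between /a/ and /k/: before a labial or velar stop) → [ŋ].
/k/ (between /n/ and /a/): no rule targets it → [k].
/a/ (word-final) is unaffected → [a].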